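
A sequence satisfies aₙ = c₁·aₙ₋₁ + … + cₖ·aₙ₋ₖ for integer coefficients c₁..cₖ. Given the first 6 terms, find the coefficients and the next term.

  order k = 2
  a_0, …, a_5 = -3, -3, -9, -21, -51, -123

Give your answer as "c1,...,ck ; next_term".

  a_2 = 2·-3 + 1·-3 = -9
  a_3 = 2·-9 + 1·-3 = -21
  a_4 = 2·-21 + 1·-9 = -51
  a_5 = 2·-51 + 1·-21 = -123
  a_6 = 2·-123 + 1·-51 = -297

2,1 ; -297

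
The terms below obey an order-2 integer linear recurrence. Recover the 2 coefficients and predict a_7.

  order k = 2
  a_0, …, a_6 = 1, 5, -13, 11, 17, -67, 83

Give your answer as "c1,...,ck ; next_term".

-2,-3 ; 35

  a_2 = -2·5 + -3·1 = -13
  a_3 = -2·-13 + -3·5 = 11
  a_4 = -2·11 + -3·-13 = 17
  a_5 = -2·17 + -3·11 = -67
  a_6 = -2·-67 + -3·17 = 83
  a_7 = -2·83 + -3·-67 = 35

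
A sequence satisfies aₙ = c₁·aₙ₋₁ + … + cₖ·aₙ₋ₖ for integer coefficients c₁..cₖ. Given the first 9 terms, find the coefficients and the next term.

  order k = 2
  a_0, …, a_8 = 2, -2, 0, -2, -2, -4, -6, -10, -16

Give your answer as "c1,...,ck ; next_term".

  a_2 = 1·-2 + 1·2 = 0
  a_3 = 1·0 + 1·-2 = -2
  a_4 = 1·-2 + 1·0 = -2
  a_5 = 1·-2 + 1·-2 = -4
  a_6 = 1·-4 + 1·-2 = -6
  a_7 = 1·-6 + 1·-4 = -10
  a_8 = 1·-10 + 1·-6 = -16
  a_9 = 1·-16 + 1·-10 = -26

1,1 ; -26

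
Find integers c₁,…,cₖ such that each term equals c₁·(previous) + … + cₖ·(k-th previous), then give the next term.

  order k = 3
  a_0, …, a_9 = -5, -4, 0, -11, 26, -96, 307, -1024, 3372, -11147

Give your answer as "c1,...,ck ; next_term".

-2,4,-1 ; 36806

  a_3 = -2·0 + 4·-4 + -1·-5 = -11
  a_4 = -2·-11 + 4·0 + -1·-4 = 26
  a_5 = -2·26 + 4·-11 + -1·0 = -96
  a_6 = -2·-96 + 4·26 + -1·-11 = 307
  a_7 = -2·307 + 4·-96 + -1·26 = -1024
  a_8 = -2·-1024 + 4·307 + -1·-96 = 3372
  a_9 = -2·3372 + 4·-1024 + -1·307 = -11147
  a_10 = -2·-11147 + 4·3372 + -1·-1024 = 36806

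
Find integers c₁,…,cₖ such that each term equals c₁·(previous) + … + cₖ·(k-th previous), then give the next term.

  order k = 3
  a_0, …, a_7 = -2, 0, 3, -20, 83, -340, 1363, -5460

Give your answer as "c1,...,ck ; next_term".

-4,1,4 ; 21843

  a_3 = -4·3 + 1·0 + 4·-2 = -20
  a_4 = -4·-20 + 1·3 + 4·0 = 83
  a_5 = -4·83 + 1·-20 + 4·3 = -340
  a_6 = -4·-340 + 1·83 + 4·-20 = 1363
  a_7 = -4·1363 + 1·-340 + 4·83 = -5460
  a_8 = -4·-5460 + 1·1363 + 4·-340 = 21843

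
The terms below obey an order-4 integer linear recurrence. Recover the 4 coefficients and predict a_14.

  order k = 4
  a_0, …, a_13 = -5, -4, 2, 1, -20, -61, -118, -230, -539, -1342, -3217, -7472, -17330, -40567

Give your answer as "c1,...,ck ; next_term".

  a_4 = 3·1 + -3·2 + 3·-4 + 1·-5 = -20
  a_5 = 3·-20 + -3·1 + 3·2 + 1·-4 = -61
  a_6 = 3·-61 + -3·-20 + 3·1 + 1·2 = -118
  a_7 = 3·-118 + -3·-61 + 3·-20 + 1·1 = -230
  a_8 = 3·-230 + -3·-118 + 3·-61 + 1·-20 = -539
  a_9 = 3·-539 + -3·-230 + 3·-118 + 1·-61 = -1342
  a_10 = 3·-1342 + -3·-539 + 3·-230 + 1·-118 = -3217
  a_11 = 3·-3217 + -3·-1342 + 3·-539 + 1·-230 = -7472
  a_12 = 3·-7472 + -3·-3217 + 3·-1342 + 1·-539 = -17330
  a_13 = 3·-17330 + -3·-7472 + 3·-3217 + 1·-1342 = -40567
  a_14 = 3·-40567 + -3·-17330 + 3·-7472 + 1·-3217 = -95344

3,-3,3,1 ; -95344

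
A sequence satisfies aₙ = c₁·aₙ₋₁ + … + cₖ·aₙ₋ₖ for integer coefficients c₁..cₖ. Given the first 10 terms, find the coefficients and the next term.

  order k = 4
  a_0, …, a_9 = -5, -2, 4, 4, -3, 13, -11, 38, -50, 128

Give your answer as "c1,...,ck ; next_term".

  a_4 = -1·4 + 2·4 + 1·-2 + 1·-5 = -3
  a_5 = -1·-3 + 2·4 + 1·4 + 1·-2 = 13
  a_6 = -1·13 + 2·-3 + 1·4 + 1·4 = -11
  a_7 = -1·-11 + 2·13 + 1·-3 + 1·4 = 38
  a_8 = -1·38 + 2·-11 + 1·13 + 1·-3 = -50
  a_9 = -1·-50 + 2·38 + 1·-11 + 1·13 = 128
  a_10 = -1·128 + 2·-50 + 1·38 + 1·-11 = -201

-1,2,1,1 ; -201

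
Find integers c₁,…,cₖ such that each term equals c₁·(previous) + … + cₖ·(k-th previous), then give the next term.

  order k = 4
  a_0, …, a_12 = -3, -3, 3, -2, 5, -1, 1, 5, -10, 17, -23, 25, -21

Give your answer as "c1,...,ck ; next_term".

-1,1,1,-1 ; 6

  a_4 = -1·-2 + 1·3 + 1·-3 + -1·-3 = 5
  a_5 = -1·5 + 1·-2 + 1·3 + -1·-3 = -1
  a_6 = -1·-1 + 1·5 + 1·-2 + -1·3 = 1
  a_7 = -1·1 + 1·-1 + 1·5 + -1·-2 = 5
  a_8 = -1·5 + 1·1 + 1·-1 + -1·5 = -10
  a_9 = -1·-10 + 1·5 + 1·1 + -1·-1 = 17
  a_10 = -1·17 + 1·-10 + 1·5 + -1·1 = -23
  a_11 = -1·-23 + 1·17 + 1·-10 + -1·5 = 25
  a_12 = -1·25 + 1·-23 + 1·17 + -1·-10 = -21
  a_13 = -1·-21 + 1·25 + 1·-23 + -1·17 = 6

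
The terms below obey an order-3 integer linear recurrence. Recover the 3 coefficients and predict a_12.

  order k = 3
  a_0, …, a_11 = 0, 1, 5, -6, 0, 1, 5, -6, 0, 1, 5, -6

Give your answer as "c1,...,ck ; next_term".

  a_3 = -1·5 + -1·1 + -1·0 = -6
  a_4 = -1·-6 + -1·5 + -1·1 = 0
  a_5 = -1·0 + -1·-6 + -1·5 = 1
  a_6 = -1·1 + -1·0 + -1·-6 = 5
  a_7 = -1·5 + -1·1 + -1·0 = -6
  a_8 = -1·-6 + -1·5 + -1·1 = 0
  a_9 = -1·0 + -1·-6 + -1·5 = 1
  a_10 = -1·1 + -1·0 + -1·-6 = 5
  a_11 = -1·5 + -1·1 + -1·0 = -6
  a_12 = -1·-6 + -1·5 + -1·1 = 0

-1,-1,-1 ; 0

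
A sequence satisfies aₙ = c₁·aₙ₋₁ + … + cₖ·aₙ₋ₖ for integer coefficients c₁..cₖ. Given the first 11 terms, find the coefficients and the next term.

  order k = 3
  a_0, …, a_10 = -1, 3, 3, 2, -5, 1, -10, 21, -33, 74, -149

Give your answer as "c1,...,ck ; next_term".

-1,1,-2 ; 289

  a_3 = -1·3 + 1·3 + -2·-1 = 2
  a_4 = -1·2 + 1·3 + -2·3 = -5
  a_5 = -1·-5 + 1·2 + -2·3 = 1
  a_6 = -1·1 + 1·-5 + -2·2 = -10
  a_7 = -1·-10 + 1·1 + -2·-5 = 21
  a_8 = -1·21 + 1·-10 + -2·1 = -33
  a_9 = -1·-33 + 1·21 + -2·-10 = 74
  a_10 = -1·74 + 1·-33 + -2·21 = -149
  a_11 = -1·-149 + 1·74 + -2·-33 = 289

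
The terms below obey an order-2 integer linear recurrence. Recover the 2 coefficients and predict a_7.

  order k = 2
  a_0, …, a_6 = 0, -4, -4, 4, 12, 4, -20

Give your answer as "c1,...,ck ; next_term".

1,-2 ; -28

  a_2 = 1·-4 + -2·0 = -4
  a_3 = 1·-4 + -2·-4 = 4
  a_4 = 1·4 + -2·-4 = 12
  a_5 = 1·12 + -2·4 = 4
  a_6 = 1·4 + -2·12 = -20
  a_7 = 1·-20 + -2·4 = -28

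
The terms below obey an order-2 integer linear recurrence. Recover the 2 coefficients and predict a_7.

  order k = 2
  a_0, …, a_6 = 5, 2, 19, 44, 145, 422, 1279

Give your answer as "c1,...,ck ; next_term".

2,3 ; 3824

  a_2 = 2·2 + 3·5 = 19
  a_3 = 2·19 + 3·2 = 44
  a_4 = 2·44 + 3·19 = 145
  a_5 = 2·145 + 3·44 = 422
  a_6 = 2·422 + 3·145 = 1279
  a_7 = 2·1279 + 3·422 = 3824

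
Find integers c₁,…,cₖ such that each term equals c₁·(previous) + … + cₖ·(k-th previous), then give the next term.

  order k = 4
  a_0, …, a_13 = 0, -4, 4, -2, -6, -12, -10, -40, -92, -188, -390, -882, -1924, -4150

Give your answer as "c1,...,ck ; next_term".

  a_4 = 1·-2 + 1·4 + 2·-4 + 3·0 = -6
  a_5 = 1·-6 + 1·-2 + 2·4 + 3·-4 = -12
  a_6 = 1·-12 + 1·-6 + 2·-2 + 3·4 = -10
  a_7 = 1·-10 + 1·-12 + 2·-6 + 3·-2 = -40
  a_8 = 1·-40 + 1·-10 + 2·-12 + 3·-6 = -92
  a_9 = 1·-92 + 1·-40 + 2·-10 + 3·-12 = -188
  a_10 = 1·-188 + 1·-92 + 2·-40 + 3·-10 = -390
  a_11 = 1·-390 + 1·-188 + 2·-92 + 3·-40 = -882
  a_12 = 1·-882 + 1·-390 + 2·-188 + 3·-92 = -1924
  a_13 = 1·-1924 + 1·-882 + 2·-390 + 3·-188 = -4150
  a_14 = 1·-4150 + 1·-1924 + 2·-882 + 3·-390 = -9008

1,1,2,3 ; -9008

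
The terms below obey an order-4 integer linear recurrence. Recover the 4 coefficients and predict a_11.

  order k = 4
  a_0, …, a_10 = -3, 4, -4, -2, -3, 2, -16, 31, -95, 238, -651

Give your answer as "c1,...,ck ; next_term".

-2,2,1,1 ; 1714

  a_4 = -2·-2 + 2·-4 + 1·4 + 1·-3 = -3
  a_5 = -2·-3 + 2·-2 + 1·-4 + 1·4 = 2
  a_6 = -2·2 + 2·-3 + 1·-2 + 1·-4 = -16
  a_7 = -2·-16 + 2·2 + 1·-3 + 1·-2 = 31
  a_8 = -2·31 + 2·-16 + 1·2 + 1·-3 = -95
  a_9 = -2·-95 + 2·31 + 1·-16 + 1·2 = 238
  a_10 = -2·238 + 2·-95 + 1·31 + 1·-16 = -651
  a_11 = -2·-651 + 2·238 + 1·-95 + 1·31 = 1714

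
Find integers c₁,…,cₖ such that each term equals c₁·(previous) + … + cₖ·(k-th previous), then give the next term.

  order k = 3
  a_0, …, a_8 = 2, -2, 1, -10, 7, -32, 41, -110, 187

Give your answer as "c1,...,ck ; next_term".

  a_3 = 0·1 + 3·-2 + -2·2 = -10
  a_4 = 0·-10 + 3·1 + -2·-2 = 7
  a_5 = 0·7 + 3·-10 + -2·1 = -32
  a_6 = 0·-32 + 3·7 + -2·-10 = 41
  a_7 = 0·41 + 3·-32 + -2·7 = -110
  a_8 = 0·-110 + 3·41 + -2·-32 = 187
  a_9 = 0·187 + 3·-110 + -2·41 = -412

0,3,-2 ; -412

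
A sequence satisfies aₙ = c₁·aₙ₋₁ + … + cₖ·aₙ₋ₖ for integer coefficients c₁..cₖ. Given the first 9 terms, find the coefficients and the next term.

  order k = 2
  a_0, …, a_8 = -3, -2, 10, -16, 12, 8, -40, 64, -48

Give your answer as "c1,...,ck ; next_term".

-2,-2 ; -32

  a_2 = -2·-2 + -2·-3 = 10
  a_3 = -2·10 + -2·-2 = -16
  a_4 = -2·-16 + -2·10 = 12
  a_5 = -2·12 + -2·-16 = 8
  a_6 = -2·8 + -2·12 = -40
  a_7 = -2·-40 + -2·8 = 64
  a_8 = -2·64 + -2·-40 = -48
  a_9 = -2·-48 + -2·64 = -32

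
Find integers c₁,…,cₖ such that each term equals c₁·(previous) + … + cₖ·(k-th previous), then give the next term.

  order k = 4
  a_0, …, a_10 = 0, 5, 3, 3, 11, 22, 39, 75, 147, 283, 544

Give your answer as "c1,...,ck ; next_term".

  a_4 = 1·3 + 1·3 + 1·5 + 1·0 = 11
  a_5 = 1·11 + 1·3 + 1·3 + 1·5 = 22
  a_6 = 1·22 + 1·11 + 1·3 + 1·3 = 39
  a_7 = 1·39 + 1·22 + 1·11 + 1·3 = 75
  a_8 = 1·75 + 1·39 + 1·22 + 1·11 = 147
  a_9 = 1·147 + 1·75 + 1·39 + 1·22 = 283
  a_10 = 1·283 + 1·147 + 1·75 + 1·39 = 544
  a_11 = 1·544 + 1·283 + 1·147 + 1·75 = 1049

1,1,1,1 ; 1049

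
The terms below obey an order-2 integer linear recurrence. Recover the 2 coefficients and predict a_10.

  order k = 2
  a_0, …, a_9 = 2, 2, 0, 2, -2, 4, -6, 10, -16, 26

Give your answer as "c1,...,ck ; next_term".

  a_2 = -1·2 + 1·2 = 0
  a_3 = -1·0 + 1·2 = 2
  a_4 = -1·2 + 1·0 = -2
  a_5 = -1·-2 + 1·2 = 4
  a_6 = -1·4 + 1·-2 = -6
  a_7 = -1·-6 + 1·4 = 10
  a_8 = -1·10 + 1·-6 = -16
  a_9 = -1·-16 + 1·10 = 26
  a_10 = -1·26 + 1·-16 = -42

-1,1 ; -42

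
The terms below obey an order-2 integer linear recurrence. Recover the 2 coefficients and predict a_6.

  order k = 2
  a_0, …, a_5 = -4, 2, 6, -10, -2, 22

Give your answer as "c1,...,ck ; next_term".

  a_2 = -1·2 + -2·-4 = 6
  a_3 = -1·6 + -2·2 = -10
  a_4 = -1·-10 + -2·6 = -2
  a_5 = -1·-2 + -2·-10 = 22
  a_6 = -1·22 + -2·-2 = -18

-1,-2 ; -18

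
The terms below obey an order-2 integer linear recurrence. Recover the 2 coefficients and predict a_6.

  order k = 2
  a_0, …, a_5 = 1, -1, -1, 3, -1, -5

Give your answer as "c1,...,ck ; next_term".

-1,-2 ; 7

  a_2 = -1·-1 + -2·1 = -1
  a_3 = -1·-1 + -2·-1 = 3
  a_4 = -1·3 + -2·-1 = -1
  a_5 = -1·-1 + -2·3 = -5
  a_6 = -1·-5 + -2·-1 = 7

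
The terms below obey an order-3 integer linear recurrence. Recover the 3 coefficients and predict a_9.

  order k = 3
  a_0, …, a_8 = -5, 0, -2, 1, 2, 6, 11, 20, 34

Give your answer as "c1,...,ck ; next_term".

2,0,-1 ; 57

  a_3 = 2·-2 + 0·0 + -1·-5 = 1
  a_4 = 2·1 + 0·-2 + -1·0 = 2
  a_5 = 2·2 + 0·1 + -1·-2 = 6
  a_6 = 2·6 + 0·2 + -1·1 = 11
  a_7 = 2·11 + 0·6 + -1·2 = 20
  a_8 = 2·20 + 0·11 + -1·6 = 34
  a_9 = 2·34 + 0·20 + -1·11 = 57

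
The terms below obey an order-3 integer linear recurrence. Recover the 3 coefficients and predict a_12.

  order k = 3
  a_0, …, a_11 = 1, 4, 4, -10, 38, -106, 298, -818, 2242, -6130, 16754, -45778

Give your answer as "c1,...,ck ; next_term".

-3,0,2 ; 125074

  a_3 = -3·4 + 0·4 + 2·1 = -10
  a_4 = -3·-10 + 0·4 + 2·4 = 38
  a_5 = -3·38 + 0·-10 + 2·4 = -106
  a_6 = -3·-106 + 0·38 + 2·-10 = 298
  a_7 = -3·298 + 0·-106 + 2·38 = -818
  a_8 = -3·-818 + 0·298 + 2·-106 = 2242
  a_9 = -3·2242 + 0·-818 + 2·298 = -6130
  a_10 = -3·-6130 + 0·2242 + 2·-818 = 16754
  a_11 = -3·16754 + 0·-6130 + 2·2242 = -45778
  a_12 = -3·-45778 + 0·16754 + 2·-6130 = 125074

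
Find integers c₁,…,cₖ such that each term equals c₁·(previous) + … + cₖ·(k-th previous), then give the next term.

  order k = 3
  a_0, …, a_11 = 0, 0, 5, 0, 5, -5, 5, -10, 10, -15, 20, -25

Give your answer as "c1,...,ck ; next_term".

0,1,-1 ; 35

  a_3 = 0·5 + 1·0 + -1·0 = 0
  a_4 = 0·0 + 1·5 + -1·0 = 5
  a_5 = 0·5 + 1·0 + -1·5 = -5
  a_6 = 0·-5 + 1·5 + -1·0 = 5
  a_7 = 0·5 + 1·-5 + -1·5 = -10
  a_8 = 0·-10 + 1·5 + -1·-5 = 10
  a_9 = 0·10 + 1·-10 + -1·5 = -15
  a_10 = 0·-15 + 1·10 + -1·-10 = 20
  a_11 = 0·20 + 1·-15 + -1·10 = -25
  a_12 = 0·-25 + 1·20 + -1·-15 = 35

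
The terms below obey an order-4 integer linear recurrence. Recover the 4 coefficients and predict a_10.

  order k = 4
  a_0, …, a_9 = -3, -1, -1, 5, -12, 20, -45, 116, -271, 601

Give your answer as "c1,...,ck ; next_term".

  a_4 = -2·5 + -1·-1 + -3·-1 + 2·-3 = -12
  a_5 = -2·-12 + -1·5 + -3·-1 + 2·-1 = 20
  a_6 = -2·20 + -1·-12 + -3·5 + 2·-1 = -45
  a_7 = -2·-45 + -1·20 + -3·-12 + 2·5 = 116
  a_8 = -2·116 + -1·-45 + -3·20 + 2·-12 = -271
  a_9 = -2·-271 + -1·116 + -3·-45 + 2·20 = 601
  a_10 = -2·601 + -1·-271 + -3·116 + 2·-45 = -1369

-2,-1,-3,2 ; -1369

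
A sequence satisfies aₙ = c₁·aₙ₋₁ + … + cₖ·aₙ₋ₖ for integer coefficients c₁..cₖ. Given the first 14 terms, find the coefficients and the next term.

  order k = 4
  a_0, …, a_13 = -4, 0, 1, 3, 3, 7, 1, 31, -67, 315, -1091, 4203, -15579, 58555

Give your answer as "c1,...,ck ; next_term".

  a_4 = -3·3 + 4·1 + 4·0 + -2·-4 = 3
  a_5 = -3·3 + 4·3 + 4·1 + -2·0 = 7
  a_6 = -3·7 + 4·3 + 4·3 + -2·1 = 1
  a_7 = -3·1 + 4·7 + 4·3 + -2·3 = 31
  a_8 = -3·31 + 4·1 + 4·7 + -2·3 = -67
  a_9 = -3·-67 + 4·31 + 4·1 + -2·7 = 315
  a_10 = -3·315 + 4·-67 + 4·31 + -2·1 = -1091
  a_11 = -3·-1091 + 4·315 + 4·-67 + -2·31 = 4203
  a_12 = -3·4203 + 4·-1091 + 4·315 + -2·-67 = -15579
  a_13 = -3·-15579 + 4·4203 + 4·-1091 + -2·315 = 58555
  a_14 = -3·58555 + 4·-15579 + 4·4203 + -2·-1091 = -218987

-3,4,4,-2 ; -218987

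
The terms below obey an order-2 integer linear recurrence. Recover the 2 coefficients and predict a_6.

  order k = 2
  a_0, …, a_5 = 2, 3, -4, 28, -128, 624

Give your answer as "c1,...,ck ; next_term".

  a_2 = -4·3 + 4·2 = -4
  a_3 = -4·-4 + 4·3 = 28
  a_4 = -4·28 + 4·-4 = -128
  a_5 = -4·-128 + 4·28 = 624
  a_6 = -4·624 + 4·-128 = -3008

-4,4 ; -3008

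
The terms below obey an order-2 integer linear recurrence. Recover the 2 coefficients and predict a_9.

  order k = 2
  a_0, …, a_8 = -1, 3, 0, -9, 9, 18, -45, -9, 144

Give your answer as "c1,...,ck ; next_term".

  a_2 = -1·3 + -3·-1 = 0
  a_3 = -1·0 + -3·3 = -9
  a_4 = -1·-9 + -3·0 = 9
  a_5 = -1·9 + -3·-9 = 18
  a_6 = -1·18 + -3·9 = -45
  a_7 = -1·-45 + -3·18 = -9
  a_8 = -1·-9 + -3·-45 = 144
  a_9 = -1·144 + -3·-9 = -117

-1,-3 ; -117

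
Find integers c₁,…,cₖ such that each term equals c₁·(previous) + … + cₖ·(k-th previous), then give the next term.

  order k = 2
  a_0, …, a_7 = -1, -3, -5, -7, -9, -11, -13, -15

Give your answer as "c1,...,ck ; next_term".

2,-1 ; -17

  a_2 = 2·-3 + -1·-1 = -5
  a_3 = 2·-5 + -1·-3 = -7
  a_4 = 2·-7 + -1·-5 = -9
  a_5 = 2·-9 + -1·-7 = -11
  a_6 = 2·-11 + -1·-9 = -13
  a_7 = 2·-13 + -1·-11 = -15
  a_8 = 2·-15 + -1·-13 = -17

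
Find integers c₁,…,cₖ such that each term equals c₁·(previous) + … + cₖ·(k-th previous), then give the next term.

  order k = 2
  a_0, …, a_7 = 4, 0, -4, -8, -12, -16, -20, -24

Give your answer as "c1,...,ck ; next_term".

  a_2 = 2·0 + -1·4 = -4
  a_3 = 2·-4 + -1·0 = -8
  a_4 = 2·-8 + -1·-4 = -12
  a_5 = 2·-12 + -1·-8 = -16
  a_6 = 2·-16 + -1·-12 = -20
  a_7 = 2·-20 + -1·-16 = -24
  a_8 = 2·-24 + -1·-20 = -28

2,-1 ; -28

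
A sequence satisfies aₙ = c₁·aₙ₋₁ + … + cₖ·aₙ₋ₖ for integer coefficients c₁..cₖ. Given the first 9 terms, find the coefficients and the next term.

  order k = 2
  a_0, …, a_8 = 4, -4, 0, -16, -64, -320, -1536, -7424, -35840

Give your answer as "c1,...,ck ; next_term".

4,4 ; -173056

  a_2 = 4·-4 + 4·4 = 0
  a_3 = 4·0 + 4·-4 = -16
  a_4 = 4·-16 + 4·0 = -64
  a_5 = 4·-64 + 4·-16 = -320
  a_6 = 4·-320 + 4·-64 = -1536
  a_7 = 4·-1536 + 4·-320 = -7424
  a_8 = 4·-7424 + 4·-1536 = -35840
  a_9 = 4·-35840 + 4·-7424 = -173056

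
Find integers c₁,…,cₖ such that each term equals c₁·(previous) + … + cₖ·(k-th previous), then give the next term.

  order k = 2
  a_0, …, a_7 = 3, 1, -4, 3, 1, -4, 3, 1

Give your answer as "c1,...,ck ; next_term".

-1,-1 ; -4

  a_2 = -1·1 + -1·3 = -4
  a_3 = -1·-4 + -1·1 = 3
  a_4 = -1·3 + -1·-4 = 1
  a_5 = -1·1 + -1·3 = -4
  a_6 = -1·-4 + -1·1 = 3
  a_7 = -1·3 + -1·-4 = 1
  a_8 = -1·1 + -1·3 = -4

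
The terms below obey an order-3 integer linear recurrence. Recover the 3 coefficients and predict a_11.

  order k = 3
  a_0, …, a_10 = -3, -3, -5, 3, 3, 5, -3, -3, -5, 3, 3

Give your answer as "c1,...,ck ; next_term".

  a_3 = 0·-5 + 0·-3 + -1·-3 = 3
  a_4 = 0·3 + 0·-5 + -1·-3 = 3
  a_5 = 0·3 + 0·3 + -1·-5 = 5
  a_6 = 0·5 + 0·3 + -1·3 = -3
  a_7 = 0·-3 + 0·5 + -1·3 = -3
  a_8 = 0·-3 + 0·-3 + -1·5 = -5
  a_9 = 0·-5 + 0·-3 + -1·-3 = 3
  a_10 = 0·3 + 0·-5 + -1·-3 = 3
  a_11 = 0·3 + 0·3 + -1·-5 = 5

0,0,-1 ; 5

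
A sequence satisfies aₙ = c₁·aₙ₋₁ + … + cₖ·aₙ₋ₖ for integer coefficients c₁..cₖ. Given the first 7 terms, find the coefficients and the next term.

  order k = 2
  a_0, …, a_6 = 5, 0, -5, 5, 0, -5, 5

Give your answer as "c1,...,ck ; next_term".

  a_2 = -1·0 + -1·5 = -5
  a_3 = -1·-5 + -1·0 = 5
  a_4 = -1·5 + -1·-5 = 0
  a_5 = -1·0 + -1·5 = -5
  a_6 = -1·-5 + -1·0 = 5
  a_7 = -1·5 + -1·-5 = 0

-1,-1 ; 0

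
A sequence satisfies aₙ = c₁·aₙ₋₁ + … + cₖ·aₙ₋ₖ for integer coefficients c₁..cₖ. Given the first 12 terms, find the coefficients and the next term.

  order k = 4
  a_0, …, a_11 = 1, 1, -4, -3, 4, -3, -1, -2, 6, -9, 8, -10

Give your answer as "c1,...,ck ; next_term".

-1,0,0,1 ; 16

  a_4 = -1·-3 + 0·-4 + 0·1 + 1·1 = 4
  a_5 = -1·4 + 0·-3 + 0·-4 + 1·1 = -3
  a_6 = -1·-3 + 0·4 + 0·-3 + 1·-4 = -1
  a_7 = -1·-1 + 0·-3 + 0·4 + 1·-3 = -2
  a_8 = -1·-2 + 0·-1 + 0·-3 + 1·4 = 6
  a_9 = -1·6 + 0·-2 + 0·-1 + 1·-3 = -9
  a_10 = -1·-9 + 0·6 + 0·-2 + 1·-1 = 8
  a_11 = -1·8 + 0·-9 + 0·6 + 1·-2 = -10
  a_12 = -1·-10 + 0·8 + 0·-9 + 1·6 = 16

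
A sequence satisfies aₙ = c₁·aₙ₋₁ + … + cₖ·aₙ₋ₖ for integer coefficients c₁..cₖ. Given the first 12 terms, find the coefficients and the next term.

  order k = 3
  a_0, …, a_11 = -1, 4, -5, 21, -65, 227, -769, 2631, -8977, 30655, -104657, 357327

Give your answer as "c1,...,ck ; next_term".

  a_3 = -3·-5 + 2·4 + 2·-1 = 21
  a_4 = -3·21 + 2·-5 + 2·4 = -65
  a_5 = -3·-65 + 2·21 + 2·-5 = 227
  a_6 = -3·227 + 2·-65 + 2·21 = -769
  a_7 = -3·-769 + 2·227 + 2·-65 = 2631
  a_8 = -3·2631 + 2·-769 + 2·227 = -8977
  a_9 = -3·-8977 + 2·2631 + 2·-769 = 30655
  a_10 = -3·30655 + 2·-8977 + 2·2631 = -104657
  a_11 = -3·-104657 + 2·30655 + 2·-8977 = 357327
  a_12 = -3·357327 + 2·-104657 + 2·30655 = -1219985

-3,2,2 ; -1219985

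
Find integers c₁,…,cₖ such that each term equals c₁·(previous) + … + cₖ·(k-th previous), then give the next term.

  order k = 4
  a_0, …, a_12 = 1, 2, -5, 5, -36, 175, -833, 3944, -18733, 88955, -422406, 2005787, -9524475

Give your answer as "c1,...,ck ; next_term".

  a_4 = -4·5 + 3·-5 + -2·2 + 3·1 = -36
  a_5 = -4·-36 + 3·5 + -2·-5 + 3·2 = 175
  a_6 = -4·175 + 3·-36 + -2·5 + 3·-5 = -833
  a_7 = -4·-833 + 3·175 + -2·-36 + 3·5 = 3944
  a_8 = -4·3944 + 3·-833 + -2·175 + 3·-36 = -18733
  a_9 = -4·-18733 + 3·3944 + -2·-833 + 3·175 = 88955
  a_10 = -4·88955 + 3·-18733 + -2·3944 + 3·-833 = -422406
  a_11 = -4·-422406 + 3·88955 + -2·-18733 + 3·3944 = 2005787
  a_12 = -4·2005787 + 3·-422406 + -2·88955 + 3·-18733 = -9524475
  a_13 = -4·-9524475 + 3·2005787 + -2·-422406 + 3·88955 = 45226938

-4,3,-2,3 ; 45226938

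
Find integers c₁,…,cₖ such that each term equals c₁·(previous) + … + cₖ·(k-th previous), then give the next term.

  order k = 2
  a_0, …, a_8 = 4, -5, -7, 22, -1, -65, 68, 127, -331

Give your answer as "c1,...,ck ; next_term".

  a_2 = -1·-5 + -3·4 = -7
  a_3 = -1·-7 + -3·-5 = 22
  a_4 = -1·22 + -3·-7 = -1
  a_5 = -1·-1 + -3·22 = -65
  a_6 = -1·-65 + -3·-1 = 68
  a_7 = -1·68 + -3·-65 = 127
  a_8 = -1·127 + -3·68 = -331
  a_9 = -1·-331 + -3·127 = -50

-1,-3 ; -50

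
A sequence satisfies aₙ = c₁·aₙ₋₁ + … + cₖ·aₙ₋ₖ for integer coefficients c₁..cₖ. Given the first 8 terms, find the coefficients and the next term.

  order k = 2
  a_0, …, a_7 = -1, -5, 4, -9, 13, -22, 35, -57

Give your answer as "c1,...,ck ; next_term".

-1,1 ; 92

  a_2 = -1·-5 + 1·-1 = 4
  a_3 = -1·4 + 1·-5 = -9
  a_4 = -1·-9 + 1·4 = 13
  a_5 = -1·13 + 1·-9 = -22
  a_6 = -1·-22 + 1·13 = 35
  a_7 = -1·35 + 1·-22 = -57
  a_8 = -1·-57 + 1·35 = 92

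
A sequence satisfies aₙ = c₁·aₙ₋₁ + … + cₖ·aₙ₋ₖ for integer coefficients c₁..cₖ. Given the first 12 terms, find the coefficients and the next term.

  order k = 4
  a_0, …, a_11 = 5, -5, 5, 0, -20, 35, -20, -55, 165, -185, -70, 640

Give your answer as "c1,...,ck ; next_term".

-1,-1,2,-1 ; -1105

  a_4 = -1·0 + -1·5 + 2·-5 + -1·5 = -20
  a_5 = -1·-20 + -1·0 + 2·5 + -1·-5 = 35
  a_6 = -1·35 + -1·-20 + 2·0 + -1·5 = -20
  a_7 = -1·-20 + -1·35 + 2·-20 + -1·0 = -55
  a_8 = -1·-55 + -1·-20 + 2·35 + -1·-20 = 165
  a_9 = -1·165 + -1·-55 + 2·-20 + -1·35 = -185
  a_10 = -1·-185 + -1·165 + 2·-55 + -1·-20 = -70
  a_11 = -1·-70 + -1·-185 + 2·165 + -1·-55 = 640
  a_12 = -1·640 + -1·-70 + 2·-185 + -1·165 = -1105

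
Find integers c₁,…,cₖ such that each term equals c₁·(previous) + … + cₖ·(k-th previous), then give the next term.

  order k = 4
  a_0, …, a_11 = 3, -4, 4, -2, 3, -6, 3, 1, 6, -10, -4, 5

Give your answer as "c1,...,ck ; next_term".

0,-1,-1,1 ; 20

  a_4 = 0·-2 + -1·4 + -1·-4 + 1·3 = 3
  a_5 = 0·3 + -1·-2 + -1·4 + 1·-4 = -6
  a_6 = 0·-6 + -1·3 + -1·-2 + 1·4 = 3
  a_7 = 0·3 + -1·-6 + -1·3 + 1·-2 = 1
  a_8 = 0·1 + -1·3 + -1·-6 + 1·3 = 6
  a_9 = 0·6 + -1·1 + -1·3 + 1·-6 = -10
  a_10 = 0·-10 + -1·6 + -1·1 + 1·3 = -4
  a_11 = 0·-4 + -1·-10 + -1·6 + 1·1 = 5
  a_12 = 0·5 + -1·-4 + -1·-10 + 1·6 = 20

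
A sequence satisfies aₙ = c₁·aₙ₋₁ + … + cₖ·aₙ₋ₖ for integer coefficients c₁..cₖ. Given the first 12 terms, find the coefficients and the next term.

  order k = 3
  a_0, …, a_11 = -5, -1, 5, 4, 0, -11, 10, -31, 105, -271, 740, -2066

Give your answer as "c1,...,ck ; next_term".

  a_3 = -2·5 + 1·-1 + -3·-5 = 4
  a_4 = -2·4 + 1·5 + -3·-1 = 0
  a_5 = -2·0 + 1·4 + -3·5 = -11
  a_6 = -2·-11 + 1·0 + -3·4 = 10
  a_7 = -2·10 + 1·-11 + -3·0 = -31
  a_8 = -2·-31 + 1·10 + -3·-11 = 105
  a_9 = -2·105 + 1·-31 + -3·10 = -271
  a_10 = -2·-271 + 1·105 + -3·-31 = 740
  a_11 = -2·740 + 1·-271 + -3·105 = -2066
  a_12 = -2·-2066 + 1·740 + -3·-271 = 5685

-2,1,-3 ; 5685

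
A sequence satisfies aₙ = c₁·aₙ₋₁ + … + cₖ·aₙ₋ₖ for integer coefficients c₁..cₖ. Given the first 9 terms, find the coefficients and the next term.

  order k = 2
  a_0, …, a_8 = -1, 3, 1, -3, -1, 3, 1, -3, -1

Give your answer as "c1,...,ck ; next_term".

0,-1 ; 3

  a_2 = 0·3 + -1·-1 = 1
  a_3 = 0·1 + -1·3 = -3
  a_4 = 0·-3 + -1·1 = -1
  a_5 = 0·-1 + -1·-3 = 3
  a_6 = 0·3 + -1·-1 = 1
  a_7 = 0·1 + -1·3 = -3
  a_8 = 0·-3 + -1·1 = -1
  a_9 = 0·-1 + -1·-3 = 3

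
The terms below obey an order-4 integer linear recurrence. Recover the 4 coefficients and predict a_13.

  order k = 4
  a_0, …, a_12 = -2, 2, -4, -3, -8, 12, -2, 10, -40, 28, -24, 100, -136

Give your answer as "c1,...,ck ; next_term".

  a_4 = 0·-3 + 0·-4 + -2·2 + 2·-2 = -8
  a_5 = 0·-8 + 0·-3 + -2·-4 + 2·2 = 12
  a_6 = 0·12 + 0·-8 + -2·-3 + 2·-4 = -2
  a_7 = 0·-2 + 0·12 + -2·-8 + 2·-3 = 10
  a_8 = 0·10 + 0·-2 + -2·12 + 2·-8 = -40
  a_9 = 0·-40 + 0·10 + -2·-2 + 2·12 = 28
  a_10 = 0·28 + 0·-40 + -2·10 + 2·-2 = -24
  a_11 = 0·-24 + 0·28 + -2·-40 + 2·10 = 100
  a_12 = 0·100 + 0·-24 + -2·28 + 2·-40 = -136
  a_13 = 0·-136 + 0·100 + -2·-24 + 2·28 = 104

0,0,-2,2 ; 104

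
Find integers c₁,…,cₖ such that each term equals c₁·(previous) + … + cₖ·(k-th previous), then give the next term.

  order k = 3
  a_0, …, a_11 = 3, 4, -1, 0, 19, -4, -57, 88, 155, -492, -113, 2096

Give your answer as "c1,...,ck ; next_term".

  a_3 = 0·-1 + -3·4 + 4·3 = 0
  a_4 = 0·0 + -3·-1 + 4·4 = 19
  a_5 = 0·19 + -3·0 + 4·-1 = -4
  a_6 = 0·-4 + -3·19 + 4·0 = -57
  a_7 = 0·-57 + -3·-4 + 4·19 = 88
  a_8 = 0·88 + -3·-57 + 4·-4 = 155
  a_9 = 0·155 + -3·88 + 4·-57 = -492
  a_10 = 0·-492 + -3·155 + 4·88 = -113
  a_11 = 0·-113 + -3·-492 + 4·155 = 2096
  a_12 = 0·2096 + -3·-113 + 4·-492 = -1629

0,-3,4 ; -1629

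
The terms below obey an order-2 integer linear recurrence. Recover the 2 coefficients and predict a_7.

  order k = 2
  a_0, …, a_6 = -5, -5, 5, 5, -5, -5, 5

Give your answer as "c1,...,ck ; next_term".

0,-1 ; 5

  a_2 = 0·-5 + -1·-5 = 5
  a_3 = 0·5 + -1·-5 = 5
  a_4 = 0·5 + -1·5 = -5
  a_5 = 0·-5 + -1·5 = -5
  a_6 = 0·-5 + -1·-5 = 5
  a_7 = 0·5 + -1·-5 = 5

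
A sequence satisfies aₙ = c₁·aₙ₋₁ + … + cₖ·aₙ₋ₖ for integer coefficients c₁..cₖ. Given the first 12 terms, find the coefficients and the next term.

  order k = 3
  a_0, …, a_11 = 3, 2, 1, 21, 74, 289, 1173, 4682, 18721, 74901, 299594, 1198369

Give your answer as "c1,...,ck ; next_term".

  a_3 = 3·1 + 3·2 + 4·3 = 21
  a_4 = 3·21 + 3·1 + 4·2 = 74
  a_5 = 3·74 + 3·21 + 4·1 = 289
  a_6 = 3·289 + 3·74 + 4·21 = 1173
  a_7 = 3·1173 + 3·289 + 4·74 = 4682
  a_8 = 3·4682 + 3·1173 + 4·289 = 18721
  a_9 = 3·18721 + 3·4682 + 4·1173 = 74901
  a_10 = 3·74901 + 3·18721 + 4·4682 = 299594
  a_11 = 3·299594 + 3·74901 + 4·18721 = 1198369
  a_12 = 3·1198369 + 3·299594 + 4·74901 = 4793493

3,3,4 ; 4793493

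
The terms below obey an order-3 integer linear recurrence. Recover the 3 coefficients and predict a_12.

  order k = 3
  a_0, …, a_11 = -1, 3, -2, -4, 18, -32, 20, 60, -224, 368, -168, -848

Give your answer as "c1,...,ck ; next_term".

-2,-2,2 ; 2768

  a_3 = -2·-2 + -2·3 + 2·-1 = -4
  a_4 = -2·-4 + -2·-2 + 2·3 = 18
  a_5 = -2·18 + -2·-4 + 2·-2 = -32
  a_6 = -2·-32 + -2·18 + 2·-4 = 20
  a_7 = -2·20 + -2·-32 + 2·18 = 60
  a_8 = -2·60 + -2·20 + 2·-32 = -224
  a_9 = -2·-224 + -2·60 + 2·20 = 368
  a_10 = -2·368 + -2·-224 + 2·60 = -168
  a_11 = -2·-168 + -2·368 + 2·-224 = -848
  a_12 = -2·-848 + -2·-168 + 2·368 = 2768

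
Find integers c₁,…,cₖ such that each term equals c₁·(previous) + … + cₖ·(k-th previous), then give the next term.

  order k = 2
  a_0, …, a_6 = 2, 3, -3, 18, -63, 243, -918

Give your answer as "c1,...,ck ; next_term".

  a_2 = -3·3 + 3·2 = -3
  a_3 = -3·-3 + 3·3 = 18
  a_4 = -3·18 + 3·-3 = -63
  a_5 = -3·-63 + 3·18 = 243
  a_6 = -3·243 + 3·-63 = -918
  a_7 = -3·-918 + 3·243 = 3483

-3,3 ; 3483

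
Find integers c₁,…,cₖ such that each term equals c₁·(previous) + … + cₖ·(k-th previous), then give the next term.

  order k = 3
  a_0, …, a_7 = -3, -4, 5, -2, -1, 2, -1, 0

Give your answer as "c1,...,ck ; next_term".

1,1,1 ; 1

  a_3 = 1·5 + 1·-4 + 1·-3 = -2
  a_4 = 1·-2 + 1·5 + 1·-4 = -1
  a_5 = 1·-1 + 1·-2 + 1·5 = 2
  a_6 = 1·2 + 1·-1 + 1·-2 = -1
  a_7 = 1·-1 + 1·2 + 1·-1 = 0
  a_8 = 1·0 + 1·-1 + 1·2 = 1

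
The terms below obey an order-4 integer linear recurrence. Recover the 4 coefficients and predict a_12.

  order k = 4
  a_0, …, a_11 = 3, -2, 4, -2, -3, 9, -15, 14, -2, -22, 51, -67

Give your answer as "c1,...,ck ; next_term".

  a_4 = -1·-2 + 0·4 + 1·-2 + -1·3 = -3
  a_5 = -1·-3 + 0·-2 + 1·4 + -1·-2 = 9
  a_6 = -1·9 + 0·-3 + 1·-2 + -1·4 = -15
  a_7 = -1·-15 + 0·9 + 1·-3 + -1·-2 = 14
  a_8 = -1·14 + 0·-15 + 1·9 + -1·-3 = -2
  a_9 = -1·-2 + 0·14 + 1·-15 + -1·9 = -22
  a_10 = -1·-22 + 0·-2 + 1·14 + -1·-15 = 51
  a_11 = -1·51 + 0·-22 + 1·-2 + -1·14 = -67
  a_12 = -1·-67 + 0·51 + 1·-22 + -1·-2 = 47

-1,0,1,-1 ; 47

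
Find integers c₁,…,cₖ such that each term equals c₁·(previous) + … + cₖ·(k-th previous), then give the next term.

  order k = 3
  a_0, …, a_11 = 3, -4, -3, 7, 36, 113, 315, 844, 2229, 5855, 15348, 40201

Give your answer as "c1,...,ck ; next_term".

4,-4,1 ; 105267

  a_3 = 4·-3 + -4·-4 + 1·3 = 7
  a_4 = 4·7 + -4·-3 + 1·-4 = 36
  a_5 = 4·36 + -4·7 + 1·-3 = 113
  a_6 = 4·113 + -4·36 + 1·7 = 315
  a_7 = 4·315 + -4·113 + 1·36 = 844
  a_8 = 4·844 + -4·315 + 1·113 = 2229
  a_9 = 4·2229 + -4·844 + 1·315 = 5855
  a_10 = 4·5855 + -4·2229 + 1·844 = 15348
  a_11 = 4·15348 + -4·5855 + 1·2229 = 40201
  a_12 = 4·40201 + -4·15348 + 1·5855 = 105267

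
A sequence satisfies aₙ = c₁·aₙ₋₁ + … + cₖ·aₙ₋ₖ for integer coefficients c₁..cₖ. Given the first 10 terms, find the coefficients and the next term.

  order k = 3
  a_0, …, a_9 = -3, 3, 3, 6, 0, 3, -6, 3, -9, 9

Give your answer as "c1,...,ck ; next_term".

  a_3 = 0·3 + 1·3 + -1·-3 = 6
  a_4 = 0·6 + 1·3 + -1·3 = 0
  a_5 = 0·0 + 1·6 + -1·3 = 3
  a_6 = 0·3 + 1·0 + -1·6 = -6
  a_7 = 0·-6 + 1·3 + -1·0 = 3
  a_8 = 0·3 + 1·-6 + -1·3 = -9
  a_9 = 0·-9 + 1·3 + -1·-6 = 9
  a_10 = 0·9 + 1·-9 + -1·3 = -12

0,1,-1 ; -12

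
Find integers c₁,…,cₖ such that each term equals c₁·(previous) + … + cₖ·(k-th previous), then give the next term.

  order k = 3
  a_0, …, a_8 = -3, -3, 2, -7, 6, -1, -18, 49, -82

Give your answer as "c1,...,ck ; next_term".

-2,-1,2 ; 79

  a_3 = -2·2 + -1·-3 + 2·-3 = -7
  a_4 = -2·-7 + -1·2 + 2·-3 = 6
  a_5 = -2·6 + -1·-7 + 2·2 = -1
  a_6 = -2·-1 + -1·6 + 2·-7 = -18
  a_7 = -2·-18 + -1·-1 + 2·6 = 49
  a_8 = -2·49 + -1·-18 + 2·-1 = -82
  a_9 = -2·-82 + -1·49 + 2·-18 = 79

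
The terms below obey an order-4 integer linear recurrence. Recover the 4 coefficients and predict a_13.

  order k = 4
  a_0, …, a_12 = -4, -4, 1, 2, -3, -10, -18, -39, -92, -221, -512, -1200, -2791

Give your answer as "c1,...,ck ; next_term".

  a_4 = 1·2 + 3·1 + -1·-4 + 3·-4 = -3
  a_5 = 1·-3 + 3·2 + -1·1 + 3·-4 = -10
  a_6 = 1·-10 + 3·-3 + -1·2 + 3·1 = -18
  a_7 = 1·-18 + 3·-10 + -1·-3 + 3·2 = -39
  a_8 = 1·-39 + 3·-18 + -1·-10 + 3·-3 = -92
  a_9 = 1·-92 + 3·-39 + -1·-18 + 3·-10 = -221
  a_10 = 1·-221 + 3·-92 + -1·-39 + 3·-18 = -512
  a_11 = 1·-512 + 3·-221 + -1·-92 + 3·-39 = -1200
  a_12 = 1·-1200 + 3·-512 + -1·-221 + 3·-92 = -2791
  a_13 = 1·-2791 + 3·-1200 + -1·-512 + 3·-221 = -6542

1,3,-1,3 ; -6542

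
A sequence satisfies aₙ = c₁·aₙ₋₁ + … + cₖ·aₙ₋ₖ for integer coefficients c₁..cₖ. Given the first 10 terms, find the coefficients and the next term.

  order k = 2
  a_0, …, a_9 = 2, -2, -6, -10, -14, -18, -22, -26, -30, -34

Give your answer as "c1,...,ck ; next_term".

2,-1 ; -38

  a_2 = 2·-2 + -1·2 = -6
  a_3 = 2·-6 + -1·-2 = -10
  a_4 = 2·-10 + -1·-6 = -14
  a_5 = 2·-14 + -1·-10 = -18
  a_6 = 2·-18 + -1·-14 = -22
  a_7 = 2·-22 + -1·-18 = -26
  a_8 = 2·-26 + -1·-22 = -30
  a_9 = 2·-30 + -1·-26 = -34
  a_10 = 2·-34 + -1·-30 = -38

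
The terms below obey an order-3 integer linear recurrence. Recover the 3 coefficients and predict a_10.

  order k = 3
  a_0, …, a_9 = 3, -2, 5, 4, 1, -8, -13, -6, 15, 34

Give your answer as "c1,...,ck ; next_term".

  a_3 = 1·5 + -1·-2 + -1·3 = 4
  a_4 = 1·4 + -1·5 + -1·-2 = 1
  a_5 = 1·1 + -1·4 + -1·5 = -8
  a_6 = 1·-8 + -1·1 + -1·4 = -13
  a_7 = 1·-13 + -1·-8 + -1·1 = -6
  a_8 = 1·-6 + -1·-13 + -1·-8 = 15
  a_9 = 1·15 + -1·-6 + -1·-13 = 34
  a_10 = 1·34 + -1·15 + -1·-6 = 25

1,-1,-1 ; 25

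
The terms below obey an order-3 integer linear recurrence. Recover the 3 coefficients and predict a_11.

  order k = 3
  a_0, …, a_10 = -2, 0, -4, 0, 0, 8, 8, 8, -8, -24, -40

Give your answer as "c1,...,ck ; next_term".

  a_3 = 1·-4 + 0·0 + -2·-2 = 0
  a_4 = 1·0 + 0·-4 + -2·0 = 0
  a_5 = 1·0 + 0·0 + -2·-4 = 8
  a_6 = 1·8 + 0·0 + -2·0 = 8
  a_7 = 1·8 + 0·8 + -2·0 = 8
  a_8 = 1·8 + 0·8 + -2·8 = -8
  a_9 = 1·-8 + 0·8 + -2·8 = -24
  a_10 = 1·-24 + 0·-8 + -2·8 = -40
  a_11 = 1·-40 + 0·-24 + -2·-8 = -24

1,0,-2 ; -24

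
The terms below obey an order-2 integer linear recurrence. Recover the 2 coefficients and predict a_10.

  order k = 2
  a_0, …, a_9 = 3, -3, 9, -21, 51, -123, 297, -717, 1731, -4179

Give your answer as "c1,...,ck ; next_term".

-2,1 ; 10089

  a_2 = -2·-3 + 1·3 = 9
  a_3 = -2·9 + 1·-3 = -21
  a_4 = -2·-21 + 1·9 = 51
  a_5 = -2·51 + 1·-21 = -123
  a_6 = -2·-123 + 1·51 = 297
  a_7 = -2·297 + 1·-123 = -717
  a_8 = -2·-717 + 1·297 = 1731
  a_9 = -2·1731 + 1·-717 = -4179
  a_10 = -2·-4179 + 1·1731 = 10089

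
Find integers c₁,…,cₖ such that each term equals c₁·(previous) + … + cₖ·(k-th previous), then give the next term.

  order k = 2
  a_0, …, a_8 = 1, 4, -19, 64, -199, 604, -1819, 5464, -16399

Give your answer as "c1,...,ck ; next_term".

  a_2 = -4·4 + -3·1 = -19
  a_3 = -4·-19 + -3·4 = 64
  a_4 = -4·64 + -3·-19 = -199
  a_5 = -4·-199 + -3·64 = 604
  a_6 = -4·604 + -3·-199 = -1819
  a_7 = -4·-1819 + -3·604 = 5464
  a_8 = -4·5464 + -3·-1819 = -16399
  a_9 = -4·-16399 + -3·5464 = 49204

-4,-3 ; 49204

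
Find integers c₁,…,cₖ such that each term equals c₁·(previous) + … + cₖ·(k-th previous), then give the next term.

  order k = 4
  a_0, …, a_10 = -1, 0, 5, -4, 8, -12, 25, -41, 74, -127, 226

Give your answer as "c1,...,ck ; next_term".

  a_4 = -1·-4 + 1·5 + 0·0 + 1·-1 = 8
  a_5 = -1·8 + 1·-4 + 0·5 + 1·0 = -12
  a_6 = -1·-12 + 1·8 + 0·-4 + 1·5 = 25
  a_7 = -1·25 + 1·-12 + 0·8 + 1·-4 = -41
  a_8 = -1·-41 + 1·25 + 0·-12 + 1·8 = 74
  a_9 = -1·74 + 1·-41 + 0·25 + 1·-12 = -127
  a_10 = -1·-127 + 1·74 + 0·-41 + 1·25 = 226
  a_11 = -1·226 + 1·-127 + 0·74 + 1·-41 = -394

-1,1,0,1 ; -394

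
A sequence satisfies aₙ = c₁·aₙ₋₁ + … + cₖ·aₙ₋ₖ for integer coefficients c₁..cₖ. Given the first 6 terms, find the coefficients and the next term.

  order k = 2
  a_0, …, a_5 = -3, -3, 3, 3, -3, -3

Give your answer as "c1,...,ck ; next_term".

0,-1 ; 3

  a_2 = 0·-3 + -1·-3 = 3
  a_3 = 0·3 + -1·-3 = 3
  a_4 = 0·3 + -1·3 = -3
  a_5 = 0·-3 + -1·3 = -3
  a_6 = 0·-3 + -1·-3 = 3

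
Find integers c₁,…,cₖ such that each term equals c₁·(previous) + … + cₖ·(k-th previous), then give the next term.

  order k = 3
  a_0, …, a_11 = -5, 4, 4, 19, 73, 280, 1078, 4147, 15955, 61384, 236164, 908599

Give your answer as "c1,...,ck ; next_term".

3,3,1 ; 3495673

  a_3 = 3·4 + 3·4 + 1·-5 = 19
  a_4 = 3·19 + 3·4 + 1·4 = 73
  a_5 = 3·73 + 3·19 + 1·4 = 280
  a_6 = 3·280 + 3·73 + 1·19 = 1078
  a_7 = 3·1078 + 3·280 + 1·73 = 4147
  a_8 = 3·4147 + 3·1078 + 1·280 = 15955
  a_9 = 3·15955 + 3·4147 + 1·1078 = 61384
  a_10 = 3·61384 + 3·15955 + 1·4147 = 236164
  a_11 = 3·236164 + 3·61384 + 1·15955 = 908599
  a_12 = 3·908599 + 3·236164 + 1·61384 = 3495673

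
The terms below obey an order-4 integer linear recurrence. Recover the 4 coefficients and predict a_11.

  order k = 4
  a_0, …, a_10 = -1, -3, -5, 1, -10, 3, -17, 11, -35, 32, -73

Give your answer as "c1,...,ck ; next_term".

-1,1,1,1 ; 81

  a_4 = -1·1 + 1·-5 + 1·-3 + 1·-1 = -10
  a_5 = -1·-10 + 1·1 + 1·-5 + 1·-3 = 3
  a_6 = -1·3 + 1·-10 + 1·1 + 1·-5 = -17
  a_7 = -1·-17 + 1·3 + 1·-10 + 1·1 = 11
  a_8 = -1·11 + 1·-17 + 1·3 + 1·-10 = -35
  a_9 = -1·-35 + 1·11 + 1·-17 + 1·3 = 32
  a_10 = -1·32 + 1·-35 + 1·11 + 1·-17 = -73
  a_11 = -1·-73 + 1·32 + 1·-35 + 1·11 = 81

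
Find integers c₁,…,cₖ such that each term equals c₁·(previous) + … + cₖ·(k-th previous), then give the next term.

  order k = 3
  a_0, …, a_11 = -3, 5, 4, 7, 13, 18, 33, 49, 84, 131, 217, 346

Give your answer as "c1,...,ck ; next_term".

  a_3 = 0·4 + 2·5 + 1·-3 = 7
  a_4 = 0·7 + 2·4 + 1·5 = 13
  a_5 = 0·13 + 2·7 + 1·4 = 18
  a_6 = 0·18 + 2·13 + 1·7 = 33
  a_7 = 0·33 + 2·18 + 1·13 = 49
  a_8 = 0·49 + 2·33 + 1·18 = 84
  a_9 = 0·84 + 2·49 + 1·33 = 131
  a_10 = 0·131 + 2·84 + 1·49 = 217
  a_11 = 0·217 + 2·131 + 1·84 = 346
  a_12 = 0·346 + 2·217 + 1·131 = 565

0,2,1 ; 565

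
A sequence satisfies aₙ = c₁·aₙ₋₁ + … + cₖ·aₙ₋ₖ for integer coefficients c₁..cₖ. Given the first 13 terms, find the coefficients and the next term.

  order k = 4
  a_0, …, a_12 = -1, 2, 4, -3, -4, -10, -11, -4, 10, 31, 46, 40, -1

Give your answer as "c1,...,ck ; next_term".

1,0,-1,-1 ; -78

  a_4 = 1·-3 + 0·4 + -1·2 + -1·-1 = -4
  a_5 = 1·-4 + 0·-3 + -1·4 + -1·2 = -10
  a_6 = 1·-10 + 0·-4 + -1·-3 + -1·4 = -11
  a_7 = 1·-11 + 0·-10 + -1·-4 + -1·-3 = -4
  a_8 = 1·-4 + 0·-11 + -1·-10 + -1·-4 = 10
  a_9 = 1·10 + 0·-4 + -1·-11 + -1·-10 = 31
  a_10 = 1·31 + 0·10 + -1·-4 + -1·-11 = 46
  a_11 = 1·46 + 0·31 + -1·10 + -1·-4 = 40
  a_12 = 1·40 + 0·46 + -1·31 + -1·10 = -1
  a_13 = 1·-1 + 0·40 + -1·46 + -1·31 = -78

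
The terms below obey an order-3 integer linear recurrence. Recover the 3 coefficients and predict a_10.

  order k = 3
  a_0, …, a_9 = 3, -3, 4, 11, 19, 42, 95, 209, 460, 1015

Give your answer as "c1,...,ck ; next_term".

  a_3 = 2·4 + 0·-3 + 1·3 = 11
  a_4 = 2·11 + 0·4 + 1·-3 = 19
  a_5 = 2·19 + 0·11 + 1·4 = 42
  a_6 = 2·42 + 0·19 + 1·11 = 95
  a_7 = 2·95 + 0·42 + 1·19 = 209
  a_8 = 2·209 + 0·95 + 1·42 = 460
  a_9 = 2·460 + 0·209 + 1·95 = 1015
  a_10 = 2·1015 + 0·460 + 1·209 = 2239

2,0,1 ; 2239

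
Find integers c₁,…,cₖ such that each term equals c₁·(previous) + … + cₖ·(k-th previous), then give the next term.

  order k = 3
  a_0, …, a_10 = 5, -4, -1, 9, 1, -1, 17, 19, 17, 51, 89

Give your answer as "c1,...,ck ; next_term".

  a_3 = 1·-1 + 0·-4 + 2·5 = 9
  a_4 = 1·9 + 0·-1 + 2·-4 = 1
  a_5 = 1·1 + 0·9 + 2·-1 = -1
  a_6 = 1·-1 + 0·1 + 2·9 = 17
  a_7 = 1·17 + 0·-1 + 2·1 = 19
  a_8 = 1·19 + 0·17 + 2·-1 = 17
  a_9 = 1·17 + 0·19 + 2·17 = 51
  a_10 = 1·51 + 0·17 + 2·19 = 89
  a_11 = 1·89 + 0·51 + 2·17 = 123

1,0,2 ; 123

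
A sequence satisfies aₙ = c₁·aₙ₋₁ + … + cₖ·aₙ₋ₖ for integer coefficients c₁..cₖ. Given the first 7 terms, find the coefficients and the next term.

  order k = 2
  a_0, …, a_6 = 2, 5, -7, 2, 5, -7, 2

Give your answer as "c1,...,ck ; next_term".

-1,-1 ; 5

  a_2 = -1·5 + -1·2 = -7
  a_3 = -1·-7 + -1·5 = 2
  a_4 = -1·2 + -1·-7 = 5
  a_5 = -1·5 + -1·2 = -7
  a_6 = -1·-7 + -1·5 = 2
  a_7 = -1·2 + -1·-7 = 5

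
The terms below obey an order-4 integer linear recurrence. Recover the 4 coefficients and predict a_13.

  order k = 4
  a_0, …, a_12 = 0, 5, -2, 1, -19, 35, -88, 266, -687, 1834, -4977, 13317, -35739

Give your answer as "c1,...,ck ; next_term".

-2,1,-3,-2 ; 96058

  a_4 = -2·1 + 1·-2 + -3·5 + -2·0 = -19
  a_5 = -2·-19 + 1·1 + -3·-2 + -2·5 = 35
  a_6 = -2·35 + 1·-19 + -3·1 + -2·-2 = -88
  a_7 = -2·-88 + 1·35 + -3·-19 + -2·1 = 266
  a_8 = -2·266 + 1·-88 + -3·35 + -2·-19 = -687
  a_9 = -2·-687 + 1·266 + -3·-88 + -2·35 = 1834
  a_10 = -2·1834 + 1·-687 + -3·266 + -2·-88 = -4977
  a_11 = -2·-4977 + 1·1834 + -3·-687 + -2·266 = 13317
  a_12 = -2·13317 + 1·-4977 + -3·1834 + -2·-687 = -35739
  a_13 = -2·-35739 + 1·13317 + -3·-4977 + -2·1834 = 96058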